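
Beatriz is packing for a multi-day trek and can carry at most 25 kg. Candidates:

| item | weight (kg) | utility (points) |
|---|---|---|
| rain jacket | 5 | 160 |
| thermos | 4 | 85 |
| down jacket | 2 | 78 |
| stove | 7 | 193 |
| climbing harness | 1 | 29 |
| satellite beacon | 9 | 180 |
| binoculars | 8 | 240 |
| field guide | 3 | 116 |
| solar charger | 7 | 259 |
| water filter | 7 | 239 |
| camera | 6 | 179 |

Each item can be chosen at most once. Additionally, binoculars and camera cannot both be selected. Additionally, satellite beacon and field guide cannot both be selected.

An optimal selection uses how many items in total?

6

The maximum utility within 25 kg is 881.
For example rain jacket + down jacket + climbing harness + field guide + solar charger + water filter achieves it, using 25 kg.
Every optimal selection uses 6 items.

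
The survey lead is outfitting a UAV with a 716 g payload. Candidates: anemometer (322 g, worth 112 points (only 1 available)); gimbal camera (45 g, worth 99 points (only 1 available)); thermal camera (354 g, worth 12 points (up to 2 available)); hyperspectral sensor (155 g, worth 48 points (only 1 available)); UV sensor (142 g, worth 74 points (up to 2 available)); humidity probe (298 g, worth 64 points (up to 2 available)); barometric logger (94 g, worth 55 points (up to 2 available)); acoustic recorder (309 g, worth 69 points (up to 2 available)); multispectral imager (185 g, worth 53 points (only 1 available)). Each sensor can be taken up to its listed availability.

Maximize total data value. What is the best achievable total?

410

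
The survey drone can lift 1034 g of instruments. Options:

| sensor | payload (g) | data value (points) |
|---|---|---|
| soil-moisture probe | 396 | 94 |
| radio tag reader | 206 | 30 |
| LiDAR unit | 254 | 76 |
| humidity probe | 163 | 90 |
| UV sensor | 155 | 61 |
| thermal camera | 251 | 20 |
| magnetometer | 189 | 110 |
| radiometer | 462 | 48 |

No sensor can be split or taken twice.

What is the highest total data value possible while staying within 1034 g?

370

Taking the top-ratio sensors first gives radio tag reader + LiDAR unit + humidity probe + UV sensor + magnetometer for 367 (967 g).
The 361 g tied up in radio tag reader and UV sensor is better spent on soil-moisture probe — total rises to 370 (1002 g).
No other feasible combination exceeds 370.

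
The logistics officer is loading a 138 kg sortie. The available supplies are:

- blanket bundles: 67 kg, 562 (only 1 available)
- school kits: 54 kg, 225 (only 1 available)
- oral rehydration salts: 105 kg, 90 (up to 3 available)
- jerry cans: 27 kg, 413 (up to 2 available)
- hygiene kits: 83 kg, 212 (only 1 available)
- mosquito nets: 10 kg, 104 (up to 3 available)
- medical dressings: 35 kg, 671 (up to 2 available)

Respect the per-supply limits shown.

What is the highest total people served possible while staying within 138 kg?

Ranking by ratio (people served/kg): medical dressings 19.17, jerry cans 15.30, mosquito nets 10.40.
2×jerry cans + mosquito nets + 2×medical dressings uses 134 of the 138 kg and totals 2272.

2272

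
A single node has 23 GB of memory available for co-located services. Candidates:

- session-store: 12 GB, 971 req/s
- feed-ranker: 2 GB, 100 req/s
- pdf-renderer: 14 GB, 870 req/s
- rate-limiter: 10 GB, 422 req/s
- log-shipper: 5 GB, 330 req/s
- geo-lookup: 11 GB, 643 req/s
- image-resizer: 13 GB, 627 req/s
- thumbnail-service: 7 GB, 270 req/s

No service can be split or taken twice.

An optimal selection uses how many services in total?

2

Optimal total is 1614.
One optimal bundle: session-store + geo-lookup (23 GB).
Any selection reaching 1614 contains exactly 2 services.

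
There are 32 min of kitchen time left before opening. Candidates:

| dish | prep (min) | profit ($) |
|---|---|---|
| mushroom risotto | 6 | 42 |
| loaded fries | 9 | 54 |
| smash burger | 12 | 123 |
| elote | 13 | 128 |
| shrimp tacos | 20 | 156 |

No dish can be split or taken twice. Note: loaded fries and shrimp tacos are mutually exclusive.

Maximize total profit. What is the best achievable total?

293

Mushroom risotto + smash burger + elote uses 31 of the 32 min and totals 293.
The closest alternative, smash burger + shrimp tacos, reaches only 279.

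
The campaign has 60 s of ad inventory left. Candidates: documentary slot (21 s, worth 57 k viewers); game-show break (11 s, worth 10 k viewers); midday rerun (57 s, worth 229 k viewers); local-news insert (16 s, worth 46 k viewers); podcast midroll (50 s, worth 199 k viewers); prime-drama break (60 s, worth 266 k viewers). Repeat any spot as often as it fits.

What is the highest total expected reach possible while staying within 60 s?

266

Density check — prime-drama break 4.43, midday rerun 4.02, podcast midroll 3.98, local-news insert 2.88 are the best per s.
Taking prime-drama break: 60 s used, 266 in expected reach.
No other feasible combination exceeds 266.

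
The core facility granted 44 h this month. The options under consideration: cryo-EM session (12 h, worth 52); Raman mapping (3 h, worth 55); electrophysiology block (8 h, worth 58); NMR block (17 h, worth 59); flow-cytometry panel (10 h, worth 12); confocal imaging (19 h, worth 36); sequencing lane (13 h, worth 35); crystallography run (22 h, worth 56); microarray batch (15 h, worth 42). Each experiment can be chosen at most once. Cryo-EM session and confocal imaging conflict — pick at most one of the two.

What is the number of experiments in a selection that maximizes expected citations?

Optimal total is 224.
For example cryo-EM session + Raman mapping + electrophysiology block + NMR block achieves it, using 40 h.
All optima have 4 experiments.

4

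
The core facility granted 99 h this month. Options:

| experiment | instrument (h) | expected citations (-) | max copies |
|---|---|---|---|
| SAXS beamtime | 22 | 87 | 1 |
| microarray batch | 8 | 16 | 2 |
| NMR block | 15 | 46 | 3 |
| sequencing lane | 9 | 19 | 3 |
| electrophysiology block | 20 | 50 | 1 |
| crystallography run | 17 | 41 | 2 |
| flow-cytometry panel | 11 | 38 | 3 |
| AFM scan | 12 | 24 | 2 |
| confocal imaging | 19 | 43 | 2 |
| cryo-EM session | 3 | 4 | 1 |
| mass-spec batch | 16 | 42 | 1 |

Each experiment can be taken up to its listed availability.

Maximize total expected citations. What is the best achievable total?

320

Ranking by ratio (expected citations/h): SAXS beamtime 3.95, flow-cytometry panel 3.45, NMR block 3.07, mass-spec batch 2.62.
A density-first pass picks SAXS beamtime + 2×NMR block + sequencing lane + 3×flow-cytometry panel + cryo-EM session — 316 at 97 h.
The 14 h tied up in flow-cytometry panel and cryo-EM session is better spent on NMR block — total rises to 320 (98 h).
Every other selection either busts 99 h or exceeds an availability limit or fails to beat 320.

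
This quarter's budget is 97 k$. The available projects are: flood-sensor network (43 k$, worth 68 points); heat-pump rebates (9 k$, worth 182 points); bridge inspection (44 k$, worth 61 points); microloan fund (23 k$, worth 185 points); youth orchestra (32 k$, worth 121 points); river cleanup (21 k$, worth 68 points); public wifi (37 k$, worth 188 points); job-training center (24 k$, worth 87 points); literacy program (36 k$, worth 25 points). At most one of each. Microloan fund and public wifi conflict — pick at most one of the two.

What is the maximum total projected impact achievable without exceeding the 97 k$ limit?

Heat-pump rebates + microloan fund + youth orchestra + job-training center uses 88 of the 97 k$ and totals 575.
The spare 9 k$ is too small for any remaining project, and no feasible exchange beats 575.

575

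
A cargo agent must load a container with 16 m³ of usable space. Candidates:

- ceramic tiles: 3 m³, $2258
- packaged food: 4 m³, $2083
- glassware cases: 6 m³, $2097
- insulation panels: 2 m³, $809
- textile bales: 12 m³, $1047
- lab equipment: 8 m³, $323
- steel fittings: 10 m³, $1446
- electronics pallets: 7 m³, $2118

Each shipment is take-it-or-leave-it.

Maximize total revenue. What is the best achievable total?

7268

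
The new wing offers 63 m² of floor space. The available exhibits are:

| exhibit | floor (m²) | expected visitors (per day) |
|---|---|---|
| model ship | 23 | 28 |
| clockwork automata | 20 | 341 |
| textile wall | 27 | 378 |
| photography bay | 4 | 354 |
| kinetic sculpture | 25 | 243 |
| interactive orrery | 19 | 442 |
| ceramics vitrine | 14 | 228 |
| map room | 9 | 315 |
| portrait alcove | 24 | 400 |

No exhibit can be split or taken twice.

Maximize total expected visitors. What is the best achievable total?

Taking the top-ratio exhibits first gives clockwork automata + photography bay + interactive orrery + map room for 1452 (52 m²).
Replace clockwork automata with portrait alcove: the trade gains 59 net, giving 1511 at 56 m².
An exhaustive check of the 512 subsets confirms 1511.

1511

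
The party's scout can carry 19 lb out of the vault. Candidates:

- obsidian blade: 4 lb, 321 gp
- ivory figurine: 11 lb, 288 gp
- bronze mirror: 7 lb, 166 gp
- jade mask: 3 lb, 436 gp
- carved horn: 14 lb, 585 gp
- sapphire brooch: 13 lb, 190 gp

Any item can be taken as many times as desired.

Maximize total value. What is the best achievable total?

2616

Density check — jade mask 145.33, obsidian blade 80.25, carved horn 41.79, ivory figurine 26.18 are the best per lb.
Taking 6×jade mask: 18 lb used, 2616 in value.
No other feasible combination exceeds 2616.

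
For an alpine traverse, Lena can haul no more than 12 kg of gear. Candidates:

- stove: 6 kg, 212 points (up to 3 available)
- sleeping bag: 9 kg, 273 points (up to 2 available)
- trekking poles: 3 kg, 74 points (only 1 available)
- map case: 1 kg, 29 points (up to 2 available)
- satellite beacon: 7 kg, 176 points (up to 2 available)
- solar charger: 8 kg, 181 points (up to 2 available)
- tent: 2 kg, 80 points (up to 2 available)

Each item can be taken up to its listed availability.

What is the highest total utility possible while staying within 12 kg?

By utility per kg: tent 40.00, stove 35.33, sleeping bag 30.33, map case 29.00 lead.
Taking stove + 2×map case + 2×tent: 12 kg used, 430 in utility.
Every other selection either busts 12 kg or exceeds an availability limit or fails to beat 430.

430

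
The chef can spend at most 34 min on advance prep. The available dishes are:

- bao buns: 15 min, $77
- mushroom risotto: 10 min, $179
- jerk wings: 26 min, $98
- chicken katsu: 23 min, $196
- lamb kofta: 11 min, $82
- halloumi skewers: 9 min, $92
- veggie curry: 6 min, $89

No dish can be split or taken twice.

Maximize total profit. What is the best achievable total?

375

Density check — mushroom risotto 17.90, veggie curry 14.83, halloumi skewers 10.22 are the best per min.
Filling by ratio: mushroom risotto + halloumi skewers + veggie curry for 360, with 9 min left unused.
The 15 min tied up in halloumi skewers and veggie curry is better spent on chicken katsu — total rises to 375 (33 min).
No other feasible combination exceeds 375.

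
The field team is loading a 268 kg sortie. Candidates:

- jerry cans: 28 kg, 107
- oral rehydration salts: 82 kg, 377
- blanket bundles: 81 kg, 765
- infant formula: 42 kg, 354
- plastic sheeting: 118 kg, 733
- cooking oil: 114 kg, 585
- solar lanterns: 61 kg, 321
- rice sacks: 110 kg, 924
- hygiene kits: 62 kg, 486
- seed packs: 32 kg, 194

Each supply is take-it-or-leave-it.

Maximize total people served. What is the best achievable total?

Density check — blanket bundles 9.44, infant formula 8.43, rice sacks 8.40 are the best per kg.
Best packing: blanket bundles + infant formula + rice sacks + seed packs — 265 kg, 2237 total.

2237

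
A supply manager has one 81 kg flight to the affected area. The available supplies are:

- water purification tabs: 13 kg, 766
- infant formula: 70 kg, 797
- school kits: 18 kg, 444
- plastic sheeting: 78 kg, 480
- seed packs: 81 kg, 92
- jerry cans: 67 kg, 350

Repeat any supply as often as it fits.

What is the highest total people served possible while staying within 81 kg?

Ranking by ratio (people served/kg): water purification tabs 58.92, school kits 24.67, infant formula 11.39, plastic sheeting 6.15.
6×water purification tabs uses 78 of the 81 kg and totals 4596.

4596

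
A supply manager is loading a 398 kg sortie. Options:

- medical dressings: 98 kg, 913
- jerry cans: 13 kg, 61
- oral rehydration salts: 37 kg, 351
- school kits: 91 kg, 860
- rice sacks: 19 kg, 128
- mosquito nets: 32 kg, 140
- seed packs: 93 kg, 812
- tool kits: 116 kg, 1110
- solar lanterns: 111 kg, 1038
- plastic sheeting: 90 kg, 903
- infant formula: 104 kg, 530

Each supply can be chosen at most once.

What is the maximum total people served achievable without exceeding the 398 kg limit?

A density-first pass picks jerry cans + oral rehydration salts + school kits + rice sacks + mosquito nets + tool kits + plastic sheeting — 3553 at 398 kg.
A better packing is medical dressings + school kits + tool kits + plastic sheeting: 395 kg, total 3786.
Next best is medical dressings + seed packs + tool kits + plastic sheeting at 3738 (397 kg) — short by 48.

3786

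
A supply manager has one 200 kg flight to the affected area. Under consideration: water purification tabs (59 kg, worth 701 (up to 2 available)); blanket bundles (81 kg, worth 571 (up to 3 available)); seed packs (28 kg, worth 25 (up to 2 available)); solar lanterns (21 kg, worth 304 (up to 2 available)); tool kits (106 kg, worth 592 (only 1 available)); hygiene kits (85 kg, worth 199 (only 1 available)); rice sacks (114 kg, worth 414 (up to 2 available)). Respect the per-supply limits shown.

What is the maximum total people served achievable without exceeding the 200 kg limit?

2035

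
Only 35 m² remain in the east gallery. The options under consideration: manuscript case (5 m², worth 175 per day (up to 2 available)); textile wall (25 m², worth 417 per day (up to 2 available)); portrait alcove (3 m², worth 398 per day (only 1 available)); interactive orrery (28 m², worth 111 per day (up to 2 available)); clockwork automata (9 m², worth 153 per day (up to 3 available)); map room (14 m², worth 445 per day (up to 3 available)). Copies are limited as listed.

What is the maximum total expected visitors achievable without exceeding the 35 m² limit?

1288

A density-first pass picks 2×manuscript case + portrait alcove + map room — 1193 at 27 m².
Dropping 2×manuscript case frees 10 m²; slotting in map room (14 m²) lifts the total to 1288 at 31 m².
Nothing else within 35 m² beats 1288.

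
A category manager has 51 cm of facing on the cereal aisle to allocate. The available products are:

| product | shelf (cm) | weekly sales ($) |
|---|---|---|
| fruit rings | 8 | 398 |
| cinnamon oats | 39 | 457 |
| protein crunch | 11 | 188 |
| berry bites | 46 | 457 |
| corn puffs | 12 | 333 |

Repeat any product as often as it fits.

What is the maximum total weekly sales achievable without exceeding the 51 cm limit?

2388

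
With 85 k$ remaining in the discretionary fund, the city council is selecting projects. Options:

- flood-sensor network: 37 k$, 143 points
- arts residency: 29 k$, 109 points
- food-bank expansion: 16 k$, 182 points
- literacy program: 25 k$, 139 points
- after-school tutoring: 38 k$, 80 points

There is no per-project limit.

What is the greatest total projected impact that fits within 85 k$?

910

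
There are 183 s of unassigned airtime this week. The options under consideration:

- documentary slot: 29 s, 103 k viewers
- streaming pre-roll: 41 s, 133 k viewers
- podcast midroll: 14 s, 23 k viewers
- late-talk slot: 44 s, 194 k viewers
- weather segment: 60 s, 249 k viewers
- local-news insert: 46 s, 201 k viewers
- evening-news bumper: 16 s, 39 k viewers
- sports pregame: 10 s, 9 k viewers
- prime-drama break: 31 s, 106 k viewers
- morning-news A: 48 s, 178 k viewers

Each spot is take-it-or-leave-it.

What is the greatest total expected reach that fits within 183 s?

750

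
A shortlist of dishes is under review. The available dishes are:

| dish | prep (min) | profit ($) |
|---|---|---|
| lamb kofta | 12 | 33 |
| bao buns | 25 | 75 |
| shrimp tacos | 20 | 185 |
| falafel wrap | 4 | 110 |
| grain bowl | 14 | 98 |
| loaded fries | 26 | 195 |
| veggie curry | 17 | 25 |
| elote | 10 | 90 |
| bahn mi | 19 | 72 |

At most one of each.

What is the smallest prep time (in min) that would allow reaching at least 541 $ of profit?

60

Minimise min subject to total profit ≥ 541.
shrimp tacos + falafel wrap + loaded fries + elote reaches 580 using 60 min.
Below 60 min the best achievable stays under 541.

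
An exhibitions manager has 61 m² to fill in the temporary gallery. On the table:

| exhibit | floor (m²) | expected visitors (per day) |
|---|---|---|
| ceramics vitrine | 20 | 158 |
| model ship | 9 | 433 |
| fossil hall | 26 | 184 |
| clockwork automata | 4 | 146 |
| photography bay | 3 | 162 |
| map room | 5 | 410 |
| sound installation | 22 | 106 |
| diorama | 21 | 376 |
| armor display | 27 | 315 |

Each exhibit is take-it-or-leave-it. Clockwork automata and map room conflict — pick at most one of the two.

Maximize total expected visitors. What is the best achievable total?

Density check — map room 82.00, photography bay 54.00, model ship 48.11, clockwork automata 36.50 are the best per m².
Ceramics vitrine + model ship + photography bay + map room + diorama uses 58 of the 61 m² and totals 1539.
Runner-up model ship + photography bay + map room + sound installation + diorama tops out at 1487.

1539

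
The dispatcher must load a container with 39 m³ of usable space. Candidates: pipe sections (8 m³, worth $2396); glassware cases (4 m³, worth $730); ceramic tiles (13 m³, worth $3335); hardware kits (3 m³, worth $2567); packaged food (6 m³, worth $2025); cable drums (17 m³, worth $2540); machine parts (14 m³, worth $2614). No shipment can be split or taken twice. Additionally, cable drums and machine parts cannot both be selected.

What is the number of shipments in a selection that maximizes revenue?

Optimal total is 11053.
For example pipe sections + glassware cases + ceramic tiles + hardware kits + packaged food achieves it, using 34 m³.
All optima have 5 shipments.

5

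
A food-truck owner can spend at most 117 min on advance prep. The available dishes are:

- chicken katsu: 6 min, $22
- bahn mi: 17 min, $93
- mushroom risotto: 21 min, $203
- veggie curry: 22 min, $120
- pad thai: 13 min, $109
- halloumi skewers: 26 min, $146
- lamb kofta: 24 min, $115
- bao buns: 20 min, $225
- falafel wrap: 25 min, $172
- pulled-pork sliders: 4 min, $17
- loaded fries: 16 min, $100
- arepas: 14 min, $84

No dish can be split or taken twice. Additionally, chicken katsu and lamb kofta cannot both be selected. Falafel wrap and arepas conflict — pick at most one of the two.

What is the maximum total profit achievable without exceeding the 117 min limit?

929

Density check — bao buns 11.25, mushroom risotto 9.67, pad thai 8.38 are the best per min.
Best packing: mushroom risotto + veggie curry + pad thai + bao buns + falafel wrap + loaded fries — 117 min, 929 total.
That's the maximum — no feasible swap from here does better than 929.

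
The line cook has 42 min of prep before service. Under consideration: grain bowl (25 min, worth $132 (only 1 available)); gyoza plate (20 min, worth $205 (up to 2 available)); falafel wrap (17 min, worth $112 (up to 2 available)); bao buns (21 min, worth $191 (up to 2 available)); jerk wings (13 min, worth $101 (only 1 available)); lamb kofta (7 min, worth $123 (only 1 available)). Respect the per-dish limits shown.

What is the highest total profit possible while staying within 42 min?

Best packing: gyoza plate + jerk wings + lamb kofta — 40 min, 429 total.

429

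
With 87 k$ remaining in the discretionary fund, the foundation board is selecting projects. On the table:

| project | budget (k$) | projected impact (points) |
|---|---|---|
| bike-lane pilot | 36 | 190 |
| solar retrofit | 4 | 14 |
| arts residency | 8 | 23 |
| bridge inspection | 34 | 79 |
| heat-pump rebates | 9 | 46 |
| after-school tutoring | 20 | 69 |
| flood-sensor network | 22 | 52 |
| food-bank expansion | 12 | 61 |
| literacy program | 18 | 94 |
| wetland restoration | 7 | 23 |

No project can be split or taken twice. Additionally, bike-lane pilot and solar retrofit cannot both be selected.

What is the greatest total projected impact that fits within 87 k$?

414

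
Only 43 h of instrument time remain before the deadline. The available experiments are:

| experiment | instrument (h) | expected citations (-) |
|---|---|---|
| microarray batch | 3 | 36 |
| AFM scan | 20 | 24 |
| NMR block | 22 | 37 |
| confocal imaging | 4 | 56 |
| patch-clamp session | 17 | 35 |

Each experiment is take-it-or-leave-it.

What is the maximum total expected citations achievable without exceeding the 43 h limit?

129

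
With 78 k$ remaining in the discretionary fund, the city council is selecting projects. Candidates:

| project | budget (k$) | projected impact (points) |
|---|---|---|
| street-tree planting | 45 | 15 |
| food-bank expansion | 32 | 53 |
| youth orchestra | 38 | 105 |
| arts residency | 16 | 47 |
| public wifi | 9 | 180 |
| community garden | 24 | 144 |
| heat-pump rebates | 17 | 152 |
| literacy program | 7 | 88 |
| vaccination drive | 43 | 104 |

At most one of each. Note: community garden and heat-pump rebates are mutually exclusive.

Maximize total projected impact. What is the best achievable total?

525

Density check — public wifi 20.00, literacy program 12.57, heat-pump rebates 8.94, community garden 6.00 are the best per k$.
Youth orchestra + public wifi + heat-pump rebates + literacy program uses 71 of the 78 k$ and totals 525.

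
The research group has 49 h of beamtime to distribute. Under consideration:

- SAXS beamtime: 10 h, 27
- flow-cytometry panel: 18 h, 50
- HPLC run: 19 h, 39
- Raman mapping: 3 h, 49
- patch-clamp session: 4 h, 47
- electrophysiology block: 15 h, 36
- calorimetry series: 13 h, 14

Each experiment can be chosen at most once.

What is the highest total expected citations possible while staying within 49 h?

187

Ranking by ratio (expected citations/h): Raman mapping 16.33, patch-clamp session 11.75, flow-cytometry panel 2.78.
The ratio ordering already packs tightly: SAXS beamtime + flow-cytometry panel + Raman mapping + patch-clamp session + calorimetry series, 48 h, 187.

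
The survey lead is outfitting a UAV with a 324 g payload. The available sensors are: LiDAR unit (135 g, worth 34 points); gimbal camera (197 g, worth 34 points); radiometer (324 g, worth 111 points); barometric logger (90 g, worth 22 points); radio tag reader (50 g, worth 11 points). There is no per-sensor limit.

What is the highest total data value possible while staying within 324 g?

111

Best packing: radiometer — 324 g, 111 total.
No other feasible combination exceeds 111.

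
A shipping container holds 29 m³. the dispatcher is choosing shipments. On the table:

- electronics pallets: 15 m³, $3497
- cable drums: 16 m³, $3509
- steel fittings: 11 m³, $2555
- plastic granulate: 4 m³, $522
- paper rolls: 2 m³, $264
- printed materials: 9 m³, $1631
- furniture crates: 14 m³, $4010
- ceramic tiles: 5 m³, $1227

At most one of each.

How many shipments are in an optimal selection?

2

Best achievable revenue is 7507.
One optimal bundle: electronics pallets + furniture crates (29 m³).
All optima have 2 shipments.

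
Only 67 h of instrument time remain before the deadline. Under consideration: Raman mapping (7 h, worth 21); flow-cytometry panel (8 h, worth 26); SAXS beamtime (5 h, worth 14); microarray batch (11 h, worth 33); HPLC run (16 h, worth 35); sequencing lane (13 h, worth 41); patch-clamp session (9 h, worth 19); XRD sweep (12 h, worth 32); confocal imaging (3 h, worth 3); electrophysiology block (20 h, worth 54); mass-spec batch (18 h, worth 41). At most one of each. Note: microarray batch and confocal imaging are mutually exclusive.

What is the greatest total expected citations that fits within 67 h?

Density check — flow-cytometry panel 3.25, sequencing lane 3.15, Raman mapping 3.00 are the best per h.
Taking Raman mapping + flow-cytometry panel + SAXS beamtime + microarray batch + sequencing lane + electrophysiology block: 64 h used, 189 in expected citations.
No other feasible combination exceeds 189.

189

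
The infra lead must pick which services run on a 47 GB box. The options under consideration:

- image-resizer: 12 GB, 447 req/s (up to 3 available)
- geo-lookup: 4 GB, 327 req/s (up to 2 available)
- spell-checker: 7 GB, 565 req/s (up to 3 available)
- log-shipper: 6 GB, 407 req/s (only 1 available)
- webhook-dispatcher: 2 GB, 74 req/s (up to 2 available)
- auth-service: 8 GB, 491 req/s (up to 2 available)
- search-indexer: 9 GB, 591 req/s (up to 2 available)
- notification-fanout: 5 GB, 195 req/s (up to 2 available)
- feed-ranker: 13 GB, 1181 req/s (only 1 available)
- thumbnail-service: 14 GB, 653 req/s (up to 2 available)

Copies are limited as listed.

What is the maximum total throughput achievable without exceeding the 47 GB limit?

3794

A density-first pass picks 2×geo-lookup + 3×spell-checker + notification-fanout + feed-ranker — 3725 at 47 GB.
The 9 GB tied up in geo-lookup and notification-fanout is better spent on search-indexer — total rises to 3794 (47 GB).
No other feasible combination exceeds 3794.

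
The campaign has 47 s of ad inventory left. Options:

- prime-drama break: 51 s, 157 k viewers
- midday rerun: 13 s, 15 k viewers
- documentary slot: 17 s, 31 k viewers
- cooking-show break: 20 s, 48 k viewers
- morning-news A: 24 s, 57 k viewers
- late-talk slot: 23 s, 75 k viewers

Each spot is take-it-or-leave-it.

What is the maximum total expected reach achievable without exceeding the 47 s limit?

132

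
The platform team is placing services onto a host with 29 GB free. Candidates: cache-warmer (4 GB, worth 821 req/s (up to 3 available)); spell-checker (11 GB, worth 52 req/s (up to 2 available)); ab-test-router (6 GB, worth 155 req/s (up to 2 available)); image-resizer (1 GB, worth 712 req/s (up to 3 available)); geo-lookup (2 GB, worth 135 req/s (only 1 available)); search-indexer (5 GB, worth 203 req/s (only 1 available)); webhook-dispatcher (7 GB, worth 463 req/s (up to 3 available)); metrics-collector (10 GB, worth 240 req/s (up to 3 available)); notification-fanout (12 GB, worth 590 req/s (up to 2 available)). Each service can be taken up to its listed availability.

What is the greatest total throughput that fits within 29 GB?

Density check — image-resizer 712.00, cache-warmer 205.25, geo-lookup 67.50 are the best per GB.
Greedy by ratio would take 3×cache-warmer + 3×image-resizer + geo-lookup + search-indexer + webhook-dispatcher: 29 GB used, total 5400.
Dropping geo-lookup and search-indexer frees 7 GB; slotting in webhook-dispatcher (7 GB) lifts the total to 5525 at 29 GB.
Every other selection either busts 29 GB or exceeds an availability limit or fails to beat 5525.

5525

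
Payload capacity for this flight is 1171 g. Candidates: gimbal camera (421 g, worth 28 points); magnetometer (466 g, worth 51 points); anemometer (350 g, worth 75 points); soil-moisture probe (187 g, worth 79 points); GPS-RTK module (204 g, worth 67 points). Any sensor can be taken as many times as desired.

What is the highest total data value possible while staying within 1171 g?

474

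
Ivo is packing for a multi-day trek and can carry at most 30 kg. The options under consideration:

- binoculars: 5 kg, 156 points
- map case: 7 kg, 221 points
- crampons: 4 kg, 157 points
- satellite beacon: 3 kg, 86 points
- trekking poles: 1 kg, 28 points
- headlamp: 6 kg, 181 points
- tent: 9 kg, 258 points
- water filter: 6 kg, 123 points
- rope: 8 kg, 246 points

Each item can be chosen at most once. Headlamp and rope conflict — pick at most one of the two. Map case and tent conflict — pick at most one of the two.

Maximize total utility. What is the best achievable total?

931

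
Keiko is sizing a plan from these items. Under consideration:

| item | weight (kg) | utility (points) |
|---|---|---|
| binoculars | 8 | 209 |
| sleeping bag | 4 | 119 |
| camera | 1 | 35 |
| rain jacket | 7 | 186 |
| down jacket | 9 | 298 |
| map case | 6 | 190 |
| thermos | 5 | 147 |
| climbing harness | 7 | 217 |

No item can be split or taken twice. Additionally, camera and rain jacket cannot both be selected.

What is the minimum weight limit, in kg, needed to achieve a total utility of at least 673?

Need the lightest bundle worth ≥ 673.
Taking rain jacket + down jacket + map case gives 674 (≥ 673) for 22 kg.
Any bundle with less than 22 kg falls short of 673.

22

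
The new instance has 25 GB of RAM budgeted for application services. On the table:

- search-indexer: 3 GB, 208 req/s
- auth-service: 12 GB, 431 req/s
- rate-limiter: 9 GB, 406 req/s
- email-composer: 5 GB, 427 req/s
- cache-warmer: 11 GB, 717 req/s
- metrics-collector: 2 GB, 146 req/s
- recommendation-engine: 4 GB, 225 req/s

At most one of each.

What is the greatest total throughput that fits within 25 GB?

Taking search-indexer + email-composer + cache-warmer + metrics-collector + recommendation-engine: 25 GB used, 1723 in throughput.
That's the maximum — no swap from here does better than 1723.

1723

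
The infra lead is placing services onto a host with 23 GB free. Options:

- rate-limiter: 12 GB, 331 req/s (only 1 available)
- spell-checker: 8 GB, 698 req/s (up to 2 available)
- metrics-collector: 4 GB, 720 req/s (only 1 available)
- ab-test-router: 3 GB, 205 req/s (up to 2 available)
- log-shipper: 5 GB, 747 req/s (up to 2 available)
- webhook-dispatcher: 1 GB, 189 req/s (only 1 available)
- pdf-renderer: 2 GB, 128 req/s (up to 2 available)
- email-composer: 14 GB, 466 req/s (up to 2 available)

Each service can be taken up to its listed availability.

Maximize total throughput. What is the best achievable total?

3101

Taking spell-checker + metrics-collector + 2×log-shipper + webhook-dispatcher: 23 GB used, 3101 in throughput.
That's the maximum — no swap from here does better than 3101.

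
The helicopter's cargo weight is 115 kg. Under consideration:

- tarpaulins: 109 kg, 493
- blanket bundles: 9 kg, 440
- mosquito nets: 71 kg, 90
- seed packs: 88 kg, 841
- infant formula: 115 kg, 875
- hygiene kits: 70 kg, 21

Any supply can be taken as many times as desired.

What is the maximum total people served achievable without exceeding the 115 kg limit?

Density check — blanket bundles 48.89, seed packs 9.56, infant formula 7.61 are the best per kg.
The ratio ordering already packs tightly: 12×blanket bundles, 108 kg, 5280.
That's the maximum — no swap from here does better than 5280.

5280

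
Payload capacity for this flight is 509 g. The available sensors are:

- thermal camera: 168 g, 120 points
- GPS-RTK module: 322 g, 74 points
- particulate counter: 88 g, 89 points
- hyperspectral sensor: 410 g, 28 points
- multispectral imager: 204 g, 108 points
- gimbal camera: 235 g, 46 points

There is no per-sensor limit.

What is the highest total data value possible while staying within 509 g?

The ratio ordering already packs tightly: 5×particulate counter, 440 g, 445.

445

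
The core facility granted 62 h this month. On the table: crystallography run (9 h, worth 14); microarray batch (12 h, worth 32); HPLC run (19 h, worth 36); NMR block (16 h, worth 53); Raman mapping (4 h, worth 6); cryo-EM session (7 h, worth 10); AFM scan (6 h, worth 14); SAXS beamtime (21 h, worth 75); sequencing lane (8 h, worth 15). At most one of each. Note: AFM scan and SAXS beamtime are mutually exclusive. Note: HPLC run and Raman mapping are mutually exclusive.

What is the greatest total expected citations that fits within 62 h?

Microarray batch + NMR block + Raman mapping + SAXS beamtime + sequencing lane uses 61 of the 62 h and totals 181.

181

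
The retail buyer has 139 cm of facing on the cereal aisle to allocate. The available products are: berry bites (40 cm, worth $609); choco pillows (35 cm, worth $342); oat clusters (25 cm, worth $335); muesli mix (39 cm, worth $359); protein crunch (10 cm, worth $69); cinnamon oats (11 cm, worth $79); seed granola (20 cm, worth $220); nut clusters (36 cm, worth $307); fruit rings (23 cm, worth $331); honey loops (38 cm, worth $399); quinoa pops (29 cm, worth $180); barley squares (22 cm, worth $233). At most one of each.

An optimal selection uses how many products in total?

The maximum weekly sales within 139 cm is 1753.
One optimal bundle: berry bites + oat clusters + cinnamon oats + fruit rings + honey loops (137 cm).
Any selection reaching 1753 contains exactly 5 products.

5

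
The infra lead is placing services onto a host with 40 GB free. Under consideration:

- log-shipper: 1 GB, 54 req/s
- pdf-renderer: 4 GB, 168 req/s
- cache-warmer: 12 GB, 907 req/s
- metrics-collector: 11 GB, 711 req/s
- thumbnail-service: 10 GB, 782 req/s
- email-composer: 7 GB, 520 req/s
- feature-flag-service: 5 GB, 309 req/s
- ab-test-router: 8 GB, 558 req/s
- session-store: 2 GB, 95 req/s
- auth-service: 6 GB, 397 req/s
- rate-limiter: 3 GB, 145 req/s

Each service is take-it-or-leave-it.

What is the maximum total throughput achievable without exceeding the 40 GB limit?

2920

Taking the top-ratio services first gives log-shipper + cache-warmer + thumbnail-service + email-composer + ab-test-router + session-store for 2916 (40 GB).
The 11 GB tied up in log-shipper and ab-test-router and session-store is better spent on metrics-collector — total rises to 2920 (40 GB).
Nothing else within 40 GB beats 2920.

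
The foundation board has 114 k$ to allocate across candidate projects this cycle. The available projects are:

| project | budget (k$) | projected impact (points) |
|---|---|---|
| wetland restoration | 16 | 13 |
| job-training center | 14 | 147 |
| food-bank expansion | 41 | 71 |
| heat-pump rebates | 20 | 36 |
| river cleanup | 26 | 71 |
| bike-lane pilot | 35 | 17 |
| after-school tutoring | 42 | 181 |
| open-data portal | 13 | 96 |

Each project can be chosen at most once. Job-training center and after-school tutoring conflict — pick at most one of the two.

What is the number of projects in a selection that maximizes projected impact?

5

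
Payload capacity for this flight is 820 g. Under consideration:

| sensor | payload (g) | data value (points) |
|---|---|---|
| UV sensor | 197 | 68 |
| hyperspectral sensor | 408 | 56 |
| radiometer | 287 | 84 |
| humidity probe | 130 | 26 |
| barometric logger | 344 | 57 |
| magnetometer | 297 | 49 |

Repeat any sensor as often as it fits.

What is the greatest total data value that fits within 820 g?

272

Taking 4×UV sensor: 788 g used, 272 in data value.
That's the maximum — no swap from here does better than 272.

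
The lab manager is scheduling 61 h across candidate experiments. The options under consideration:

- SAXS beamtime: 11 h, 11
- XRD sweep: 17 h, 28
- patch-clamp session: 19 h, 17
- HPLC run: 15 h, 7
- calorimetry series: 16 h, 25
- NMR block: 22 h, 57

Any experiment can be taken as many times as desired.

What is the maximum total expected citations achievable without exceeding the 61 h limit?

XRD sweep + 2×NMR block uses 61 of the 61 h and totals 142.
That's the maximum — no swap from here does better than 142.

142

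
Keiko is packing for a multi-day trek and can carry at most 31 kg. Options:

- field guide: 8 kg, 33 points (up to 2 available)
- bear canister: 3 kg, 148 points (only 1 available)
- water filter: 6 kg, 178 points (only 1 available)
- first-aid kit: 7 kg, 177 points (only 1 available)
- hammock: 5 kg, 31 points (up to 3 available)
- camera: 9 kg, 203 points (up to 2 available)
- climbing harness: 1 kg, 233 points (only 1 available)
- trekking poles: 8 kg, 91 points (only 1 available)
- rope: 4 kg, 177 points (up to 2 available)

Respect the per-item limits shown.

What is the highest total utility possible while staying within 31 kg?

1145

Density check — climbing harness 233.00, bear canister 49.33, rope 44.25 are the best per kg.
Greedy by ratio would take bear canister + water filter + first-aid kit + hammock + climbing harness + 2×rope: 30 kg used, total 1121.
The 8 kg tied up in bear canister and hammock is better spent on camera — total rises to 1145 (31 kg).
No other feasible combination exceeds 1145.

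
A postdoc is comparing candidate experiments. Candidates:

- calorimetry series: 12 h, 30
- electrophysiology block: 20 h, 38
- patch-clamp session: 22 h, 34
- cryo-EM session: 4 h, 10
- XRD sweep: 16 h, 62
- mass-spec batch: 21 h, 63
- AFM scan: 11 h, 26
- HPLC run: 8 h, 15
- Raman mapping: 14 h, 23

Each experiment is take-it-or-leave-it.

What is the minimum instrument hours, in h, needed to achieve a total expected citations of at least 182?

Need the lightest bundle worth ≥ 182.
calorimetry series + cryo-EM session + XRD sweep + mass-spec batch + AFM scan: 191 expected citations at 64 h.
Below 64 h the best achievable stays under 182.

64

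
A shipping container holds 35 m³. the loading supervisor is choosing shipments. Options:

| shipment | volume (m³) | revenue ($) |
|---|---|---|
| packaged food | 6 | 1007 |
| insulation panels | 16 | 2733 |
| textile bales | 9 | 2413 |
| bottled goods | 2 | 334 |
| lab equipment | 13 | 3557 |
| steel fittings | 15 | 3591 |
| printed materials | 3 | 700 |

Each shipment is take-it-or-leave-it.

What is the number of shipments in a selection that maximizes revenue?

4

Optimal total is 8182.
For example bottled goods + lab equipment + steel fittings + printed materials achieves it, using 33 m³.
All optima have 4 shipments.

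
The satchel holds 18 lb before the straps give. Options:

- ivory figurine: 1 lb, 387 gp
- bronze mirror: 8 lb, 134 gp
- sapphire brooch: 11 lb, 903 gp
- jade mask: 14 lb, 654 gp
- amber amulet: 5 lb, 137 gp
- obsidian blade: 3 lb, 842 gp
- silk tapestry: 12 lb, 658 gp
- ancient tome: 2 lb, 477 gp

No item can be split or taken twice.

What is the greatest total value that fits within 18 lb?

By value per lb: ivory figurine 387.00, obsidian blade 280.67, ancient tome 238.50 lead.
Taking ivory figurine + sapphire brooch + obsidian blade + ancient tome: 17 lb used, 2609 in value.
The closest alternative, ivory figurine + obsidian blade + silk tapestry + ancient tome, reaches only 2364.

2609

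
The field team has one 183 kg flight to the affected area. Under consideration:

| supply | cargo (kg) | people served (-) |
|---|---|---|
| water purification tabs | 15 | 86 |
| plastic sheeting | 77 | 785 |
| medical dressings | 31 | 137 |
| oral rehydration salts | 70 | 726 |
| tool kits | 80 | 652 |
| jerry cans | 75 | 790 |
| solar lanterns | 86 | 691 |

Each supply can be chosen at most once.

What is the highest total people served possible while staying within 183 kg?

Greedy by ratio would take water purification tabs + oral rehydration salts + jerry cans: 160 kg used, total 1602.
The 85 kg tied up in water purification tabs and oral rehydration salts is better spent on plastic sheeting + medical dressings — total rises to 1712 (183 kg).

1712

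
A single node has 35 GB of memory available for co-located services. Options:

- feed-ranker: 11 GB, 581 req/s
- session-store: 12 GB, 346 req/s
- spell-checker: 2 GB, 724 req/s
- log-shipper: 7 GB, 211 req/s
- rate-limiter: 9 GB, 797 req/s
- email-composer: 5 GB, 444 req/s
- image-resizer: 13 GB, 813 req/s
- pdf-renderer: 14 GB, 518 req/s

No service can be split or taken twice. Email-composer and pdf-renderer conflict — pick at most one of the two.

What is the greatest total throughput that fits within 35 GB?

2915

Greedy by ratio would take spell-checker + rate-limiter + email-composer + image-resizer: 29 GB used, total 2778.
Dropping email-composer frees 5 GB; slotting in feed-ranker (11 GB) lifts the total to 2915 at 35 GB.
An exhaustive check of the 256 subsets confirms 2915.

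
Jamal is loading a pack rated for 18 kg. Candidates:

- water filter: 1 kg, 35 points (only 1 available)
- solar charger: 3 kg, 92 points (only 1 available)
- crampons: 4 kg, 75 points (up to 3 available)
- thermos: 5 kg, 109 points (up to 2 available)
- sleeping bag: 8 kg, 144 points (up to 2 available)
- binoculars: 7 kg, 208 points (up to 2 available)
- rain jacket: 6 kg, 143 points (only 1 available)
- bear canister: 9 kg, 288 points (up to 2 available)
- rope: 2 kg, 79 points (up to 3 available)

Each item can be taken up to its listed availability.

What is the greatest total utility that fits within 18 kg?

617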